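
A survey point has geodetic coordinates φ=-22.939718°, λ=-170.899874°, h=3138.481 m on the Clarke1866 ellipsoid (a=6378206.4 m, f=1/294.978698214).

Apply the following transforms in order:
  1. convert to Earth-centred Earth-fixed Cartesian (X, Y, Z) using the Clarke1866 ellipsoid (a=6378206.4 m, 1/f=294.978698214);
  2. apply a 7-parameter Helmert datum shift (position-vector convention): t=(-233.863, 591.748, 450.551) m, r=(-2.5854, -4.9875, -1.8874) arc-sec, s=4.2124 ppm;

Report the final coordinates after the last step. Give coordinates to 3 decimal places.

start: φ=-22.939718°, λ=-170.899874°, h=3138.481 m
→ ECEF (a=6378206.400, f=1/294.978698214): X=-5805696.1448, Y=-929934.9525, Z=-2471652.1597
→ Helmert 7p (PV): X=-5805903.2080, Y=-929324.9780, Z=-2471340.7469

X=-5805903.208 m, Y=-929324.978 m, Z=-2471340.747 m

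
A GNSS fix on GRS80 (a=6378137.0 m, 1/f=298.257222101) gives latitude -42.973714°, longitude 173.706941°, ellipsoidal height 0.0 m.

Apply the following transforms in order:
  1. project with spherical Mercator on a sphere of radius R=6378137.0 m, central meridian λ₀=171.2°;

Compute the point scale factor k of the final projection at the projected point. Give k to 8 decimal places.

start: φ=-42.973714°, λ=173.706941°, h=0.000 m
→ into merc (λ₀=171.2°): φ=-42.97371400°, λ−λ₀=2.50694100°
scale k = 1.36674289

1.36674289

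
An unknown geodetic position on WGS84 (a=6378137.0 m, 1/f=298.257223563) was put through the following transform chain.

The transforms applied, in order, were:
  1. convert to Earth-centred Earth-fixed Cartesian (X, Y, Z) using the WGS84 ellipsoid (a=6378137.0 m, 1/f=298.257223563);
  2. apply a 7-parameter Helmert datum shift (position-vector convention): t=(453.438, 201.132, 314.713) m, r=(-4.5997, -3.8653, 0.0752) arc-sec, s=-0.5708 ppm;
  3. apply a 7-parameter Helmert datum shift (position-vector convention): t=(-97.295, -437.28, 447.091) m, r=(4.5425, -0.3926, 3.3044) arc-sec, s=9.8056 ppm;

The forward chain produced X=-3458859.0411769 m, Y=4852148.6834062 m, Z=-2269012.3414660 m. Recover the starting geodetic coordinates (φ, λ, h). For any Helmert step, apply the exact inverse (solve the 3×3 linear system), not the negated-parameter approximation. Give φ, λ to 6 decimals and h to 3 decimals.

φ=-20.978795°, λ=125.484104°, h=1333.411 m

start: X=-3458859.0412, Y=4852148.6834, Z=-2269012.3415 m
→ Helmert⁻¹: X=-3458654.4124, Y=4852543.8084, Z=-2269537.4621
→ Helmert⁻¹: X=-3459150.5885, Y=4852397.3211, Z=-2269680.4396
→ geod (Bowring, a=6378137.000): φ=-20.97879500°, λ=125.48410400°, h=1333.4110 m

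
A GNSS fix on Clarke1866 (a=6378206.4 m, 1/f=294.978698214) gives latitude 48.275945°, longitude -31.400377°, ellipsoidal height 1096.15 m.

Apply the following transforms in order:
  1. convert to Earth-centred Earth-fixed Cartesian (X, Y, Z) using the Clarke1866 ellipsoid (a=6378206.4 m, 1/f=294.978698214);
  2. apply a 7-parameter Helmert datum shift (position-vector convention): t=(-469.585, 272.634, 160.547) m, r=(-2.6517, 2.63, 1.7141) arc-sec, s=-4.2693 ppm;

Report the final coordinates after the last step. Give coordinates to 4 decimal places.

start: φ=48.275945°, λ=-31.400377°, h=1096.150 m
→ ECEF (a=6378206.400, f=1/294.978698214): X=3630760.5222, Y=-2216258.4794, Z=4737966.1619
→ Helmert 7p (PV): X=3630354.2655, Y=-2215885.3013, Z=4738088.6786

X=3630354.2655 m, Y=-2215885.3013 m, Z=4738088.6786 m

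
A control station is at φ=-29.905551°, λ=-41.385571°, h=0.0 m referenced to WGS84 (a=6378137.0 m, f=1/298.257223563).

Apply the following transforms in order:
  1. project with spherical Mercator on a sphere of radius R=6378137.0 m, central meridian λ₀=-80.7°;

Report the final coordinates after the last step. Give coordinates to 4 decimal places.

start: φ=-29.905551°, λ=-41.385571°, h=0.000 m
→ merc (R=6378137.0, λ₀=-80.7°): E=4376462.2171, N=-3491415.0733

E=4376462.2171 m, N=-3491415.0733 m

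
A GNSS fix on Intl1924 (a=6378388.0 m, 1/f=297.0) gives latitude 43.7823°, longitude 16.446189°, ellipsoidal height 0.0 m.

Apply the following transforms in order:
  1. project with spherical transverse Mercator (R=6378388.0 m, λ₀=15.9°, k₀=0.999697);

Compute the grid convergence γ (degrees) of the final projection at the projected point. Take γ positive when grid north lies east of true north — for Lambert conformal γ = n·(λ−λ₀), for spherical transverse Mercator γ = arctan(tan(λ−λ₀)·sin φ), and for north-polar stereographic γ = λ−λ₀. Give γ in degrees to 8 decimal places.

start: φ=43.782300°, λ=16.446189°, h=0.000 m
→ into tm (λ₀=15.9°): φ=43.78230000°, λ−λ₀=0.54618900°
convergence γ = 0.37792515°

0.37792515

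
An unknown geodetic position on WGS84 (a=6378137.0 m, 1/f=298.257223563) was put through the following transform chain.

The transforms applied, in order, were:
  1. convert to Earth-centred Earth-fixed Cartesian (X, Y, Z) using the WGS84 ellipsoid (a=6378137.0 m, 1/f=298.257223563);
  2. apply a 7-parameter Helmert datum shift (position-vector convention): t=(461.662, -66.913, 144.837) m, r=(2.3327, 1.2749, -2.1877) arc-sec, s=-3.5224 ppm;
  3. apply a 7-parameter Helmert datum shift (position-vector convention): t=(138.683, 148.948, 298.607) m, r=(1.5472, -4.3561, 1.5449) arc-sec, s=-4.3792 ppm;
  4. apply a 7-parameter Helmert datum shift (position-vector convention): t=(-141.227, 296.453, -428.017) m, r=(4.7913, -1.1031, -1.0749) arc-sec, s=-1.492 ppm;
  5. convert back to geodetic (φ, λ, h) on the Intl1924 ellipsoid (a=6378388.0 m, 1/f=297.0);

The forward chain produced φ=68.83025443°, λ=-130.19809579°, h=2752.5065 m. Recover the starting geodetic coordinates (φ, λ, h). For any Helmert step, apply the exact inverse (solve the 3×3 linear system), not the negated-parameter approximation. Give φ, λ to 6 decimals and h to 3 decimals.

φ=68.827336°, λ=-130.201966°, h=3181.550 m

start: φ=68.830254°, λ=-130.198096°, h=2752.507 m
→ ECEF (a=6378388.000, f=1/297.0): X=-1491721.8133, Y=-1765333.3911, Z=5927865.6037
→ Helmert⁻¹: X=-1491541.9065, Y=-1765502.5423, Z=5928351.4531
→ Helmert⁻¹: X=-1491575.1502, Y=-1765603.5837, Z=5928123.5507
→ Helmert⁻¹: X=-1492059.9829, Y=-1765491.6735, Z=5928010.3386
→ geod (Bowring, a=6378137.000): φ=68.82733600°, λ=-130.20196600°, h=3181.5500 m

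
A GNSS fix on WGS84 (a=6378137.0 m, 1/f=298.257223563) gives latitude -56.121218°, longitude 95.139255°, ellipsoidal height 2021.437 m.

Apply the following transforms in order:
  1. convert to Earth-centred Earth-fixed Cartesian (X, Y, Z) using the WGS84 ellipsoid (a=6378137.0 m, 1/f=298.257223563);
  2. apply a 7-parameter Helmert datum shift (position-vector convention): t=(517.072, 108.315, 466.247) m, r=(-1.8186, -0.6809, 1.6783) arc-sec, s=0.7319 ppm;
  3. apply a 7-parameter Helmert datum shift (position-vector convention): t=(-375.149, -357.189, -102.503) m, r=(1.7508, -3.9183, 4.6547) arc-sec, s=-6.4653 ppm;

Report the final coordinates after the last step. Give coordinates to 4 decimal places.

X=-319168.1653 m, Y=3550160.5991 m, Z=-5273270.2255 m

start: φ=-56.121218°, λ=95.139255°, h=2021.437 m
→ ECEF (a=6378137.000, f=1/298.257223563): X=-319320.4856, Y=3550441.3597, Z=-5273655.9255
→ Helmert 7p (PV): X=-318815.1271, Y=3550503.1782, Z=-5273225.8961
→ Helmert 7p (PV): X=-319168.1653, Y=3550160.5991, Z=-5273270.2255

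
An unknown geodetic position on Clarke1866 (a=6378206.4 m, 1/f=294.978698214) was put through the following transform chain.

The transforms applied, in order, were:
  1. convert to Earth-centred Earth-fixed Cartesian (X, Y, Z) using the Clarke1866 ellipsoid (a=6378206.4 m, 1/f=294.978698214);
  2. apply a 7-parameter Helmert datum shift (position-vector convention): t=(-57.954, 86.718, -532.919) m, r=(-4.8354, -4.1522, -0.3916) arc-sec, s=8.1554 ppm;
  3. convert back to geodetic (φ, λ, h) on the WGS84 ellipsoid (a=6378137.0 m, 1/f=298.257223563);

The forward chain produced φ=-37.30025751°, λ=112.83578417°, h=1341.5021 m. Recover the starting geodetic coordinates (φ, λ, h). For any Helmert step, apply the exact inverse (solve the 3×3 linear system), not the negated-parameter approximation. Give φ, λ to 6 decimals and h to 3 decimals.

start: φ=-37.300258°, λ=112.835784°, h=1341.502 m
→ ECEF (a=6378137.000, f=1/298.257223563): X=-1971867.0547, Y=4682697.5075, Z=-3844766.1359
→ Helmert⁻¹: X=-1971879.2925, Y=4682658.9725, Z=-3844052.3971
→ geod (Bowring, a=6378206.400): φ=-37.29737500°, λ=112.83608000°, h=902.2990 m

φ=-37.297375°, λ=112.836080°, h=902.299 m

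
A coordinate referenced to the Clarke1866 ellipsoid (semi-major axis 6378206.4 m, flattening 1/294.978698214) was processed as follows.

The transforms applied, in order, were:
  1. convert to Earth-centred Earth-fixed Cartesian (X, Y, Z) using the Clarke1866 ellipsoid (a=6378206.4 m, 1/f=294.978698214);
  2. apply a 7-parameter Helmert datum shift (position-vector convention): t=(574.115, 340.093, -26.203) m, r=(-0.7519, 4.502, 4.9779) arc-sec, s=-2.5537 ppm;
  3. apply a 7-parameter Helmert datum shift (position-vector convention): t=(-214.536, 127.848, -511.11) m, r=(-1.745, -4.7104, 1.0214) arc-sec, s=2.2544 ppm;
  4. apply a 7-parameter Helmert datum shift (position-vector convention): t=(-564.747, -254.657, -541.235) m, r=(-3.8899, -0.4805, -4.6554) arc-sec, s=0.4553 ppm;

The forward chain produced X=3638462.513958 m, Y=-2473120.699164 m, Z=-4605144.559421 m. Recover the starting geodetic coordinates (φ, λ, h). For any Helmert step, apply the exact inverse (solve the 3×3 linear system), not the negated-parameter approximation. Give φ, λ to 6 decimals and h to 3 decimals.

φ=-46.495772°, λ=-34.204314°, h=1380.141 m

start: X=3638462.5140, Y=-2473120.6992, Z=-4605144.5594 m
→ Helmert⁻¹: X=3639070.6862, Y=-2472695.9442, Z=-4604656.3373
→ Helmert⁻¹: X=3639159.6274, Y=-2472797.2864, Z=-4604238.8738
→ Helmert⁻¹: X=3638635.6085, Y=-2473214.7246, Z=-4604154.0263
→ geod (Bowring, a=6378206.400): φ=-46.49577200°, λ=-34.20431400°, h=1380.1410 m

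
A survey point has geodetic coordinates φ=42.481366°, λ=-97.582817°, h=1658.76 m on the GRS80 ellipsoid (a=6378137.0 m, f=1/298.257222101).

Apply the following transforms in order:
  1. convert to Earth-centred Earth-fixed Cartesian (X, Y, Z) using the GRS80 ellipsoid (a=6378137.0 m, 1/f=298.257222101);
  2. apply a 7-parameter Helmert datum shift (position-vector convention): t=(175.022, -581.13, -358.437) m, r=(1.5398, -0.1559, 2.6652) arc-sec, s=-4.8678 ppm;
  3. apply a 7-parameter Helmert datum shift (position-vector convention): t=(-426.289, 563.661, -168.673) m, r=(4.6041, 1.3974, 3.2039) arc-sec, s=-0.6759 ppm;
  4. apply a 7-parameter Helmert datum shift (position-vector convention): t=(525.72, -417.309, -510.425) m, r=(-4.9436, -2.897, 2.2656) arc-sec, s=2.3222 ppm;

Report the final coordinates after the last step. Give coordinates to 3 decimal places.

X=-621401.758 m, Y=-4671539.036 m, Z=4285225.114 m

start: φ=42.481366°, λ=-97.582817°, h=1658.760 m
→ ECEF (a=6378137.000, f=1/298.257222101): X=-621828.0467, Y=-4671069.8350, Z=4286308.6438
→ Helmert 7p (PV): X=-621592.8816, Y=-4671668.2598, Z=4285894.0017
→ Helmert 7p (PV): X=-621917.1498, Y=-4671206.7631, Z=4285622.3654
→ Helmert 7p (PV): X=-621401.7576, Y=-4671539.0358, Z=4285225.1138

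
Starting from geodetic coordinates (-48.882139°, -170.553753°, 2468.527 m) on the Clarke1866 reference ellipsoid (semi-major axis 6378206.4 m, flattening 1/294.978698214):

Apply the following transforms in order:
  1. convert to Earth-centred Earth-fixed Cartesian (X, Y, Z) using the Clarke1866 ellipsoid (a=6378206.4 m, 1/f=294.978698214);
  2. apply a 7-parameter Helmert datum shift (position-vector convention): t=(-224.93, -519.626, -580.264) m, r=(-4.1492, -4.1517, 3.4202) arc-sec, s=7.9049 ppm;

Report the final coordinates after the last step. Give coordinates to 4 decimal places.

start: φ=-48.882139°, λ=-170.553753°, h=2468.527 m
→ ECEF (a=6378206.400, f=1/294.978698214): X=-4147068.9239, Y=-689982.3661, Z=-4783604.8133
→ Helmert 7p (PV): X=-4147218.9097, Y=-690672.4391, Z=-4784292.4844

X=-4147218.9097 m, Y=-690672.4391 m, Z=-4784292.4844 m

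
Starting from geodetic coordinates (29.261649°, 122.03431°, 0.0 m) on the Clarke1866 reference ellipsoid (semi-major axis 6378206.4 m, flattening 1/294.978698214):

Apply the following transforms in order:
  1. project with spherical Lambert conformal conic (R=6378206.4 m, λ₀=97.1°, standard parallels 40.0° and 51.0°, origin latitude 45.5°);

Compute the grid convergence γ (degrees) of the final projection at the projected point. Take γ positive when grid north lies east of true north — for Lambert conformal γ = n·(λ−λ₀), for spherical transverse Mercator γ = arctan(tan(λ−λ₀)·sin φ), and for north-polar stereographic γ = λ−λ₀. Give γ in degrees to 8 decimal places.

17.81188807

start: φ=29.261649°, λ=122.034310°, h=0.000 m
→ into lcc (λ₀=97.1°): φ=29.26164900°, λ−λ₀=24.93431000°
convergence γ = 17.81188807°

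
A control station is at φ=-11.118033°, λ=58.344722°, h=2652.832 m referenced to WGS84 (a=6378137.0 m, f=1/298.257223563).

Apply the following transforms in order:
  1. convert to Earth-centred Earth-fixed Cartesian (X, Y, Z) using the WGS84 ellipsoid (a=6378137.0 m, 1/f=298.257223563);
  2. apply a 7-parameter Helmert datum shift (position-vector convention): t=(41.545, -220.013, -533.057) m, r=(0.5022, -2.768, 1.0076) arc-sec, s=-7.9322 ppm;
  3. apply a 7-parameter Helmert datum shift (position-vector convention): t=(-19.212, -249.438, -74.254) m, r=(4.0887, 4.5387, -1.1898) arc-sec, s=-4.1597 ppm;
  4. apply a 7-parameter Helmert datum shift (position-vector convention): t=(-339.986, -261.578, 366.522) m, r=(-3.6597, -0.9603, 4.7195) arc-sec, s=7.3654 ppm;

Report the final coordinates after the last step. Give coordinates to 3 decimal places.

X=3285791.250 m, Y=5329509.516 m, Z=-1222555.346 m

start: φ=-11.118033°, λ=58.344722°, h=2652.832 m
→ ECEF (a=6378137.000, f=1/298.257223563): X=3286246.4872, Y=5330187.9340, Z=-1222331.4875
→ Helmert 7p (PV): X=3286252.3305, Y=5329944.6700, Z=-1222797.7713
→ Helmert 7p (PV): X=3286223.2867, Y=5329678.3439, Z=-1222833.5972
→ Helmert 7p (PV): X=3285791.2501, Y=5329509.5164, Z=-1222555.3459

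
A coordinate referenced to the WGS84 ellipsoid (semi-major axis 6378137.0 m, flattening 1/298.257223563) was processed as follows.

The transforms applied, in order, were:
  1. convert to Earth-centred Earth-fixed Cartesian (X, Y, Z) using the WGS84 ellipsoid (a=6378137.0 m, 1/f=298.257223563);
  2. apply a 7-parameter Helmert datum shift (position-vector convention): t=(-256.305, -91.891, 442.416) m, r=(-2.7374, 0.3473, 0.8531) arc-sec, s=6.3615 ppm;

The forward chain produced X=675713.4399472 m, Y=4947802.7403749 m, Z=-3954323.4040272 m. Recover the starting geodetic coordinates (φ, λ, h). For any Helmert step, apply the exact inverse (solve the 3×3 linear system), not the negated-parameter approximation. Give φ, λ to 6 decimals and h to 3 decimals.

start: X=675713.4399, Y=4947802.7404, Z=-3954323.4040 m
→ Helmert⁻¹: X=675992.5678, Y=4947912.8433, Z=-3954673.8586
→ geod (Bowring, a=6378137.000): φ=-38.56330200°, λ=82.22031500°, h=236.6830 m

φ=-38.563302°, λ=82.220315°, h=236.683 m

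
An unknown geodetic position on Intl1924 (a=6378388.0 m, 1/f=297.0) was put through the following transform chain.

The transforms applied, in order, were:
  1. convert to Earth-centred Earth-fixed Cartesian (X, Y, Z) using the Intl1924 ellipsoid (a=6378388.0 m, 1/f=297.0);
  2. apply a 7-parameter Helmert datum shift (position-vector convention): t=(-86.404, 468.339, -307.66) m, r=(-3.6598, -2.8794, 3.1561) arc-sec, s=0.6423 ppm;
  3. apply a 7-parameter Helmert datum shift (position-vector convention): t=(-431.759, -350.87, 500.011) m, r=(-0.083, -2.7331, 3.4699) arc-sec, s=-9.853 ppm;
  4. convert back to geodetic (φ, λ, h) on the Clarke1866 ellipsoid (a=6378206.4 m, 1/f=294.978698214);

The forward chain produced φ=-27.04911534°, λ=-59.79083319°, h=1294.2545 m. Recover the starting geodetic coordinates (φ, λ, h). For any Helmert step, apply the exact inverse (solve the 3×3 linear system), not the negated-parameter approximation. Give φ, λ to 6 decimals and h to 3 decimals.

start: φ=-27.049115°, λ=-59.790833°, h=1294.255 m
→ ECEF (a=6378206.400, f=1/294.978698214): X=2860792.4769, Y=-4913525.2224, Z=-2883490.0438
→ Helmert⁻¹: X=2861131.5590, Y=-4913269.7334, Z=-2884058.3594
→ Helmert⁻¹: X=2861100.6812, Y=-4913727.5254, Z=-2883875.9726
→ geod (Bowring, a=6378388.000): φ=-27.04979400°, λ=-59.78917500°, h=1551.7540 m

φ=-27.049794°, λ=-59.789175°, h=1551.754 m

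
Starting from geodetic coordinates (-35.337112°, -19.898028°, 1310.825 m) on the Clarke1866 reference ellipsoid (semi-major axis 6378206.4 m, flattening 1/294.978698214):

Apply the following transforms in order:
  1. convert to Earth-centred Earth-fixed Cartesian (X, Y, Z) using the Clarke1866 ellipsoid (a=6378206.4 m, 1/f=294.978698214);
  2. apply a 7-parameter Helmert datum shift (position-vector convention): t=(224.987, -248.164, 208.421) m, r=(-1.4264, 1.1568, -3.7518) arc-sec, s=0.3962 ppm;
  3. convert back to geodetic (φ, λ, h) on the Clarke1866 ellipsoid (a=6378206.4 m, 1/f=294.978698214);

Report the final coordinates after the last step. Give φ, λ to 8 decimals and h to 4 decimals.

φ=-35.33420451°, λ=-19.90113345°, h=1434.3557 m

start: φ=-35.337112°, λ=-19.898028°, h=1310.825 m
→ ECEF (a=6378206.400, f=1/294.978698214): X=4899033.3426, Y=-1773234.6053, Z=-3669009.7037
→ Helmert 7p (PV): X=4899207.4398, Y=-1773597.9542, Z=-3668817.9491
→ geod (Bowring, a=6378206.400): φ=-35.33420451°, λ=-19.90113345°, h=1434.3557 m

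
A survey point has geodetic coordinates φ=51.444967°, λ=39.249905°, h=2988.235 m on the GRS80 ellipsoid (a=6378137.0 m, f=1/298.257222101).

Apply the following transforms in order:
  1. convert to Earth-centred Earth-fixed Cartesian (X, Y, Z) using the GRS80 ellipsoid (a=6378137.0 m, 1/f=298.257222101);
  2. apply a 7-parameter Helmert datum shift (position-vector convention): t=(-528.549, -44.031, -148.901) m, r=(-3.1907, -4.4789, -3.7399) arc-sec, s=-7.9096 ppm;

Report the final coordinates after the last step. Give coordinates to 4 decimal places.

start: φ=51.444967°, λ=39.249905°, h=2988.235 m
→ ECEF (a=6378137.000, f=1/298.257222101): X=3086191.9105, Y=2521516.0213, Z=4966885.4385
→ Helmert 7p (PV): X=3085576.8179, Y=2521472.9211, Z=4966725.2606

X=3085576.8179 m, Y=2521472.9211 m, Z=4966725.2606 m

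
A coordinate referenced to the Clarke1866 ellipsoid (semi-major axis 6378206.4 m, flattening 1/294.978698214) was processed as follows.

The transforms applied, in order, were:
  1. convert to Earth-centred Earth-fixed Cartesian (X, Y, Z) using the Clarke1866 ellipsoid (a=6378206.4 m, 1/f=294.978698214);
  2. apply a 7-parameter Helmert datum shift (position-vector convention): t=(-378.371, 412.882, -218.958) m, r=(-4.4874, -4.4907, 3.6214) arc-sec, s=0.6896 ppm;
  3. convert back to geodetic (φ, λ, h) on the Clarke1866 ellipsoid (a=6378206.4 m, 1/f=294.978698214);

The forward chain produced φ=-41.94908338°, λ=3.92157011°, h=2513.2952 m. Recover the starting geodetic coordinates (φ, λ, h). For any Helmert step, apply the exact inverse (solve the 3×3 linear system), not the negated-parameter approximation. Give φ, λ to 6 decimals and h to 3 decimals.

φ=-41.946677°, λ=3.916473°, h=2622.745 m

start: φ=-41.949083°, λ=3.921570°, h=2513.295 m
→ ECEF (a=6378206.400, f=1/294.978698214): X=4741653.1957, Y=325046.9151, Z=-4242878.9765
→ Helmert⁻¹: X=4741941.6252, Y=324642.8581, Z=-4242753.2693
→ geod (Bowring, a=6378206.400): φ=-41.94667700°, λ=3.91647300°, h=2622.7450 m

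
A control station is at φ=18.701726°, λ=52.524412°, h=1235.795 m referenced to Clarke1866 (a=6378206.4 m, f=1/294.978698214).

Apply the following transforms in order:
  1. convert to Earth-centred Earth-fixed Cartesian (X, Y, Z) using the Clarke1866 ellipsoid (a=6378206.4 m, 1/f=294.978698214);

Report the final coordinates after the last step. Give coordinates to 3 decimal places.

start: φ=18.701726°, λ=52.524412°, h=1235.795 m
→ ECEF (a=6378206.400, f=1/294.978698214): X=3677745.6219, Y=4797162.0818, Z=2032378.5117

X=3677745.622 m, Y=4797162.082 m, Z=2032378.512 m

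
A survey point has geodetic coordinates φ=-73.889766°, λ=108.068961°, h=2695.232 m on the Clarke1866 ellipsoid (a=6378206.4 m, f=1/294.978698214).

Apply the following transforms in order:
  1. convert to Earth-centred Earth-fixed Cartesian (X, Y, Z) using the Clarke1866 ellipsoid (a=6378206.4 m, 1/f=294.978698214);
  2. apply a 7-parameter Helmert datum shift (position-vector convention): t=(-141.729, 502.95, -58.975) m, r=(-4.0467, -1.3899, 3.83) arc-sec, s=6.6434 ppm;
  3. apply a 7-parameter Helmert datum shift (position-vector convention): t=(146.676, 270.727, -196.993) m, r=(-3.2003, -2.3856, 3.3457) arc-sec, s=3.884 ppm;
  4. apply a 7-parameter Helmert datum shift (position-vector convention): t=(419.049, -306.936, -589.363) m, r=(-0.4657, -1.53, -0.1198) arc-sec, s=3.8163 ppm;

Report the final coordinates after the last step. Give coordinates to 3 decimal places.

X=-550383.163 m, Y=1688817.248 m, Z=-6108956.280 m

start: φ=-73.889766°, λ=108.068961°, h=2695.232 m
→ ECEF (a=6378206.400, f=1/294.978698214): X=-550898.6000, Y=1688573.5243, Z=-6107946.0181
→ Helmert 7p (PV): X=-551034.1849, Y=1688957.6305, Z=-6108082.4111
→ Helmert 7p (PV): X=-550846.4002, Y=1689131.2091, Z=-6108335.7062
→ Helmert 7p (PV): X=-550383.1626, Y=1688817.2480, Z=-6108956.2801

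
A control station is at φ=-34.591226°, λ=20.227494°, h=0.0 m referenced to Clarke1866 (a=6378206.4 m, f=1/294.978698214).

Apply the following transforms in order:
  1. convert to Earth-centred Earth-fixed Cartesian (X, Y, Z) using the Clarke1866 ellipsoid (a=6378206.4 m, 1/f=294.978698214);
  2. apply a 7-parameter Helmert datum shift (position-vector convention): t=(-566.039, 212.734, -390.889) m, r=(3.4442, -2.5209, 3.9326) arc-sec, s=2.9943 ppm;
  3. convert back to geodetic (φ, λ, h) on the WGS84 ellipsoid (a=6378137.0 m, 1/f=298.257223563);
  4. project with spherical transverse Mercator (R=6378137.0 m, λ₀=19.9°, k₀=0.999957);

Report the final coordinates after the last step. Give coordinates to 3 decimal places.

E=30545.918 m, N=-3850812.923 m

start: φ=-34.591226°, λ=20.227494°, h=0.000 m
→ ECEF (a=6378206.400, f=1/294.978698214): X=4932246.6162, Y=1817401.0723, Z=-3600440.5714
→ Helmert 7p (PV): X=4931704.6991, Y=1817773.4058, Z=-3600751.6138
→ geod (Bowring, a=6378137.000): φ=-34.59347537°, λ=20.23334494°, h=-143.1223 m
→ tm (R=6378137.0, λ₀=19.9°): E=30545.9176, N=-3850812.9227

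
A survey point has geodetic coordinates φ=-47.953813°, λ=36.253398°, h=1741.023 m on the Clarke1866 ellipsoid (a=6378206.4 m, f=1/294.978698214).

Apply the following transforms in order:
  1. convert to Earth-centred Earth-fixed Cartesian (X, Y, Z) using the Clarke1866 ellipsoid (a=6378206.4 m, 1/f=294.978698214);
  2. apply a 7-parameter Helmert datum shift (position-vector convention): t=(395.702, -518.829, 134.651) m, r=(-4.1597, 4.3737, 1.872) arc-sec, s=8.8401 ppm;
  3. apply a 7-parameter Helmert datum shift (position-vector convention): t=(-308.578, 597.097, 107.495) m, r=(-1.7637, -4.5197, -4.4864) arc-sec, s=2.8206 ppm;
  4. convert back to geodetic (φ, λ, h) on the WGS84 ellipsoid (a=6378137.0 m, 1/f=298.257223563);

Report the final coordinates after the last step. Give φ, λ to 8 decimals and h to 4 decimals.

φ=-47.95038560°, λ=36.25133930°, h=1652.2583 m

start: φ=-47.953813°, λ=36.253398°, h=1741.023 m
→ ECEF (a=6378206.400, f=1/294.978698214): X=3452104.8810, Y=2531502.8371, Z=-4714527.0546
→ Helmert 7p (PV): X=3452408.1555, Y=2530942.6397, Z=-4714558.3333
→ Helmert 7p (PV): X=3452267.6715, Y=2531431.4703, Z=-4714410.1277
→ geod (Bowring, a=6378137.000): φ=-47.95038560°, λ=36.25133930°, h=1652.2583 m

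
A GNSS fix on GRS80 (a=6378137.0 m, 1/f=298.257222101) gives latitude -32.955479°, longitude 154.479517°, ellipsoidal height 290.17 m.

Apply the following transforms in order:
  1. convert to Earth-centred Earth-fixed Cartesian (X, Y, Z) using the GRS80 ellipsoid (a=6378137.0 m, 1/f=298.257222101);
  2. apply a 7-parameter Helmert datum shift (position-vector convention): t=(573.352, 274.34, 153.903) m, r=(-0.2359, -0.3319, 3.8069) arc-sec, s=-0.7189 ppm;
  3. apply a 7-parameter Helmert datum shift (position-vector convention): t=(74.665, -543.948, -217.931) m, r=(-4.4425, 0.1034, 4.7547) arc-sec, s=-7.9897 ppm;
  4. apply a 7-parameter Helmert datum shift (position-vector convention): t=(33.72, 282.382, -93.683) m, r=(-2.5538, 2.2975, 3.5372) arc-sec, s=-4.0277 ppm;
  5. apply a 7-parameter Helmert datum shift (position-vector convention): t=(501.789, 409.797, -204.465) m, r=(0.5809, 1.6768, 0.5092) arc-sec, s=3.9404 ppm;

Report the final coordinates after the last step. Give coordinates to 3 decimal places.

X=-4833668.519 m, Y=2308146.721 m, Z=-3450292.931 m

start: φ=-32.955479°, λ=154.479517°, h=290.170 m
→ ECEF (a=6378137.000, f=1/298.257222101): X=-4834690.8329, Y=2308151.1956, Z=-3449974.4595
→ Helmert 7p (PV): X=-4834151.0540, Y=2308330.6998, Z=-3449828.4955
→ Helmert 7p (PV): X=-4834092.7048, Y=2307582.5744, Z=-3450066.1562
→ Helmert 7p (PV): X=-4834117.5155, Y=2307730.0478, Z=-3450120.6690
→ Helmert 7p (PV): X=-4833668.5192, Y=2308146.7208, Z=-3450292.9312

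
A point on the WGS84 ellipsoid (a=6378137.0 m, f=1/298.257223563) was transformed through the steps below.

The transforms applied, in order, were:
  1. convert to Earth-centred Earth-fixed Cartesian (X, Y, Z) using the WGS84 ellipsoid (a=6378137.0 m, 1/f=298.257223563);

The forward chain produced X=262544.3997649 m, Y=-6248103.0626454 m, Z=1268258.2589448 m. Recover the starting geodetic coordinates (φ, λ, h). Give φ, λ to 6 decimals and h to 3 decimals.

φ=11.539480°, λ=-87.593855°, h=3636.623 m

start: X=262544.3998, Y=-6248103.0626, Z=1268258.2589 m
→ geod (Bowring, a=6378137.000): φ=11.53948000°, λ=-87.59385500°, h=3636.6230 m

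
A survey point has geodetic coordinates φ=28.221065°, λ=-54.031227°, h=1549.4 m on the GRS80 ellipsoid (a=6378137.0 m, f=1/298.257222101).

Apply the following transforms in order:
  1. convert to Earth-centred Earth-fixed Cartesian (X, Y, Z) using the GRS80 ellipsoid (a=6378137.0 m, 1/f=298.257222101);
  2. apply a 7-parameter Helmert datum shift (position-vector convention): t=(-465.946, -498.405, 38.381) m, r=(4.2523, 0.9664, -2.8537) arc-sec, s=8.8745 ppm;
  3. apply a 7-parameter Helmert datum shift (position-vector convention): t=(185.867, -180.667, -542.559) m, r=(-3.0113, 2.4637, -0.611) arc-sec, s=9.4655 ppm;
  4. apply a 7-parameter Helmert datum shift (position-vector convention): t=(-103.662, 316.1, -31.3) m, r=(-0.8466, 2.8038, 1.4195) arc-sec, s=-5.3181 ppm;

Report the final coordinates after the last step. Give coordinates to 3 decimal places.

start: φ=28.221065°, λ=-54.031227°, h=1549.400 m
→ ECEF (a=6378137.000, f=1/298.257222101): X=3304129.6755, Y=-4552960.5369, Z=2998846.7727
→ Helmert 7p (PV): X=3303644.1110, Y=-4553606.8846, Z=2998802.4228
→ Helmert 7p (PV): X=3303883.5789, Y=-4553796.6594, Z=2998315.2683
→ Helmert 7p (PV): X=3303834.4418, Y=-4553421.2986, Z=2998241.8034

X=3303834.442 m, Y=-4553421.299 m, Z=2998241.803 m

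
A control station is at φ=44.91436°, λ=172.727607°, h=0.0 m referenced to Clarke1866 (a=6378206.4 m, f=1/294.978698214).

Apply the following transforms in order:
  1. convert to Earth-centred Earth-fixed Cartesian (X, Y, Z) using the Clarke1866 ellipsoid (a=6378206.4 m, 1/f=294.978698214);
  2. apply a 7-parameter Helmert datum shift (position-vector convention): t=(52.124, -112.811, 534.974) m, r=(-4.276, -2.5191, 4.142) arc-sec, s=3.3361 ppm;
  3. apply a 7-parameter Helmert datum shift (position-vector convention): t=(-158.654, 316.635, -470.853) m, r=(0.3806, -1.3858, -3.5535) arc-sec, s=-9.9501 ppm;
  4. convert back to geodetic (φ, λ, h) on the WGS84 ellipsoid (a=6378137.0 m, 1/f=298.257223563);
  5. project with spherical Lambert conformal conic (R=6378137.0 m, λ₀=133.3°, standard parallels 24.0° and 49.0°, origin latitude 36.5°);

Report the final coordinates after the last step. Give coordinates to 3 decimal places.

E=2979455.973 m, N=1540558.116 m

start: φ=44.914360°, λ=172.727607°, h=0.000 m
→ ECEF (a=6378206.400, f=1/294.978698214): X=-4488052.1409, Y=572734.8954, Z=4480410.5916
→ Helmert 7p (PV): X=-4488081.2098, Y=572626.7523, Z=4480893.8270
→ Helmert 7p (PV): X=-4488215.4467, Y=573006.7408, Z=4480349.2922
→ geod (Bowring, a=6378137.000): φ=44.91058071°, λ=172.72445408°, h=46.8238 m
→ lcc (R=6378137.0, λ₀=133.3°): E=2979455.9729, N=1540558.1162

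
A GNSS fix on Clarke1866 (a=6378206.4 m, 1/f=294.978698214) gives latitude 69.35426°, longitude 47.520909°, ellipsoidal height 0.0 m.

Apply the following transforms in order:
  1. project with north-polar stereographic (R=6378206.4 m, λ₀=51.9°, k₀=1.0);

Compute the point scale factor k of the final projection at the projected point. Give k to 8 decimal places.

1.03317613

start: φ=69.354260°, λ=47.520909°, h=0.000 m
→ into stereo (λ₀=51.9°): φ=69.35426000°, λ−λ₀=-4.37909100°
scale k = 1.03317613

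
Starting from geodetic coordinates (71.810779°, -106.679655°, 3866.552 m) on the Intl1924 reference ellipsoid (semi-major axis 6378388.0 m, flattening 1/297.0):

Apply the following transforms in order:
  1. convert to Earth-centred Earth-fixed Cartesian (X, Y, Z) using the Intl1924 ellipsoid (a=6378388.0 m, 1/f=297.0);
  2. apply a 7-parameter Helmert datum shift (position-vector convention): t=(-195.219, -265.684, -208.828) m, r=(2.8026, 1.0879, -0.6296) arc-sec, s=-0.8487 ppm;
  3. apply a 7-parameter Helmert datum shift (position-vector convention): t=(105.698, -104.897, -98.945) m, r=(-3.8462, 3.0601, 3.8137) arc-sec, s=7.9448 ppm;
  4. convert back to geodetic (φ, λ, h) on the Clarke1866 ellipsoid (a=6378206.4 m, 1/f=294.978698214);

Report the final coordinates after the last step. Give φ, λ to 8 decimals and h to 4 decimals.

start: φ=71.810779°, λ=-106.679655°, h=3866.552 m
→ ECEF (a=6378388.000, f=1/297.0): X=-573560.9961, Y=-1914247.6683, Z=6040944.9829
→ Helmert 7p (PV): X=-573729.7096, Y=-1914592.0575, Z=6040708.0435
→ Helmert 7p (PV): X=-573503.5506, Y=-1914610.1321, Z=6040701.3040
→ geod (Bowring, a=6378206.400): φ=71.80806436°, λ=-106.67509513°, h=4052.1192 m

φ=71.80806436°, λ=-106.67509513°, h=4052.1192 m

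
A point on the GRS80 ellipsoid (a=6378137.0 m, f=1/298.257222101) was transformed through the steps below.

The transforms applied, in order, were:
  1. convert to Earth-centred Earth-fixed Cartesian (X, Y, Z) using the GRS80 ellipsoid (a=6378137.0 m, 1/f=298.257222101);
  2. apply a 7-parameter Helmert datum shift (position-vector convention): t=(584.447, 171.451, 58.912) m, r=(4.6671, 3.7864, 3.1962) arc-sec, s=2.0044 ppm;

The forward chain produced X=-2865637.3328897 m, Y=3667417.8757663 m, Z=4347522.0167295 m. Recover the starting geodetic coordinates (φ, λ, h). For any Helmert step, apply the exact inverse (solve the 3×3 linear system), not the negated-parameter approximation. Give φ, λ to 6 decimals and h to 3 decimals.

φ=43.237145°, λ=128.009373°, h=855.883 m

start: X=-2865637.3329, Y=3667417.8758, Z=4347522.0167 m
→ Helmert⁻¹: X=-2866239.0102, Y=3667381.8539, Z=4347318.7943
→ geod (Bowring, a=6378137.000): φ=43.23714500°, λ=128.00937300°, h=855.8830 m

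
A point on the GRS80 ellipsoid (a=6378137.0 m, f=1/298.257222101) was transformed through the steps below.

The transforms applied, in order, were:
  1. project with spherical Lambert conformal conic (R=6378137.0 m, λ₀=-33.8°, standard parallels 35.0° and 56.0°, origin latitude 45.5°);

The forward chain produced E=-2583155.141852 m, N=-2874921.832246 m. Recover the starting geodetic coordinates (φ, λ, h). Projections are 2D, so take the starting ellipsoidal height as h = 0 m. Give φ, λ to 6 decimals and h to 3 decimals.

start: E=-2583155.1419, N=-2874921.8322 m
→ lcc⁻¹: φ=17.06331500°, λ=-56.11934800°

φ=17.063315°, λ=-56.119348°, h=0.000 m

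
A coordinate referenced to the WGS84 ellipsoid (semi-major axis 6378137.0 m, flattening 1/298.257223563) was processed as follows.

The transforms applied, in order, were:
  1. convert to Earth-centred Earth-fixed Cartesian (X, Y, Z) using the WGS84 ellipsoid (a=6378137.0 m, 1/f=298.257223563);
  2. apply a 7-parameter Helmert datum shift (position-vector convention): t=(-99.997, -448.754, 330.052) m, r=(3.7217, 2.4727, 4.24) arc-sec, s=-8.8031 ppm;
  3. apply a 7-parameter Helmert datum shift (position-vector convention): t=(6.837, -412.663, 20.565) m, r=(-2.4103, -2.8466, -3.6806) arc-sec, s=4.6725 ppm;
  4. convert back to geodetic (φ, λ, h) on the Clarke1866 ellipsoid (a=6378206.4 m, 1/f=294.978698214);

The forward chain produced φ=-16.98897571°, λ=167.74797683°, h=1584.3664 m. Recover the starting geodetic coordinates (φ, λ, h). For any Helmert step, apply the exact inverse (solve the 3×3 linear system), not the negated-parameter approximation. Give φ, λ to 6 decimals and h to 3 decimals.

start: φ=-16.988976°, λ=167.747977°, h=1584.366 m
→ ECEF (a=6378206.400, f=1/294.978698214): X=-5964138.6332, Y=1295161.9650, Z=-1852017.1231
→ Helmert⁻¹: X=-5964166.2775, Y=1295483.7903, Z=-1851931.5865
→ Helmert⁻¹: X=-5964069.9356, Y=1296033.1277, Z=-1852372.8262
→ geod (Bowring, a=6378137.000): φ=-16.99054000°, λ=167.73984800°, h=1850.1110 m

φ=-16.990540°, λ=167.739848°, h=1850.111 m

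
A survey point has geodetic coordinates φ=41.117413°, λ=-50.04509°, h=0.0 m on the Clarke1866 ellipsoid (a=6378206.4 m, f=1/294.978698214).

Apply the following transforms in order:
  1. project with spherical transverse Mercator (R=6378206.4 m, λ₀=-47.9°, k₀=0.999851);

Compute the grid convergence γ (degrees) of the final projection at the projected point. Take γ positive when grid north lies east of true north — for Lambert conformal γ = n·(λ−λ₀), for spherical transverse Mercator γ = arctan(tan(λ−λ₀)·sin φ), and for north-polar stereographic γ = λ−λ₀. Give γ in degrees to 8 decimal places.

-1.41099440

start: φ=41.117413°, λ=-50.045090°, h=0.000 m
→ into tm (λ₀=-47.9°): φ=41.11741300°, λ−λ₀=-2.14509000°
convergence γ = -1.41099440°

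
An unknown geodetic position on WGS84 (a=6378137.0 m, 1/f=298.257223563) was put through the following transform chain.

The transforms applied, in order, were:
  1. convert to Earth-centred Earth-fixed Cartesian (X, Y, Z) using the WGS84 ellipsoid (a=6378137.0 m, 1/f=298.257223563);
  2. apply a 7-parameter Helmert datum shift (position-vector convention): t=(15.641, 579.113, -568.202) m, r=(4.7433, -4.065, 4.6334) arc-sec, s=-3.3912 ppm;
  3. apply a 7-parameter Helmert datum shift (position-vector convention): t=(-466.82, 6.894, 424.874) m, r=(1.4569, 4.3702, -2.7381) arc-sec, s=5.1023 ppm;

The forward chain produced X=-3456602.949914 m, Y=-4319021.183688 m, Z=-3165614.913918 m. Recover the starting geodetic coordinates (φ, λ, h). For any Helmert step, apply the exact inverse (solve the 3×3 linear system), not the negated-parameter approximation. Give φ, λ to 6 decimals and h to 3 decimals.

start: X=-3456602.9499, Y=-4319021.1837, Z=-3165614.9139 m
→ Helmert⁻¹: X=-3455994.0809, Y=-4319074.2808, Z=-3166066.3505
→ Helmert⁻¹: X=-3456180.8577, Y=-4319663.1959, Z=-3165341.4344
→ geod (Bowring, a=6378137.000): φ=-29.94313500°, λ=-128.66345000°, h=858.1500 m

φ=-29.943135°, λ=-128.663450°, h=858.150 m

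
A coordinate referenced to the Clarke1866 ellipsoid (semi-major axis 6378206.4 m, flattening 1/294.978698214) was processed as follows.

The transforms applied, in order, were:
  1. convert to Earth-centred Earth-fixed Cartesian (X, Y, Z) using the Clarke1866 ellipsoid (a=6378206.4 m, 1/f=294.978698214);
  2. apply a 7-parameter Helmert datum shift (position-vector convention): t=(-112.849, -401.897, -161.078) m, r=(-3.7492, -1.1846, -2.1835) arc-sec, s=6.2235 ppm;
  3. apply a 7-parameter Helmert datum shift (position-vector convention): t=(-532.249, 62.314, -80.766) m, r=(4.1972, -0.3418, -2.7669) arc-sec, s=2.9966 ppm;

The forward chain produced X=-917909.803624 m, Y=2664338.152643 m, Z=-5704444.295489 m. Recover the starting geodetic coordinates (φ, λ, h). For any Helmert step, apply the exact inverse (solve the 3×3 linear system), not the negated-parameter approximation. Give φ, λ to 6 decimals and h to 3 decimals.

φ=-63.862697°, λ=108.997320°, h=1507.003 m

start: X=-917909.8036, Y=2664338.1526, Z=-5704444.2955 m
→ Helmert⁻¹: X=-917419.9959, Y=2664139.4718, Z=-5704399.1271
→ Helmert⁻¹: X=-917362.4050, Y=2664618.7573, Z=-5704148.8467
→ geod (Bowring, a=6378206.400): φ=-63.86269700°, λ=108.99732000°, h=1507.0030 m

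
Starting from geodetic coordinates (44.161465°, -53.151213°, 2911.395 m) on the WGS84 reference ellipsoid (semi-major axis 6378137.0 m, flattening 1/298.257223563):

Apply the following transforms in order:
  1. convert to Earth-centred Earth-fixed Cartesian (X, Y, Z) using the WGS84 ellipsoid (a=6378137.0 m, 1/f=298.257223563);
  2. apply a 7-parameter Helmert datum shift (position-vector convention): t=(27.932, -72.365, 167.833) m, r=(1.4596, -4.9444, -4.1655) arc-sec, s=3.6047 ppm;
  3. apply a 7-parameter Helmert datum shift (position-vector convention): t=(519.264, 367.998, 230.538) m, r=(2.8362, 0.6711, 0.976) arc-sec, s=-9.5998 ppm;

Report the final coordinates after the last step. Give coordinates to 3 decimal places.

X=2750080.998 m, Y=-3668897.505 m, Z=4423360.427 m

start: φ=44.161465°, λ=-53.151213°, h=2911.395 m
→ ECEF (a=6378137.000, f=1/298.257223563): X=2749698.6537, Y=-3669080.4972, Z=4423008.0234
→ Helmert 7p (PV): X=2749556.3756, Y=-3669252.9171, Z=4423231.7499
→ Helmert 7p (PV): X=2750080.9976, Y=-3668897.5049, Z=4423360.4271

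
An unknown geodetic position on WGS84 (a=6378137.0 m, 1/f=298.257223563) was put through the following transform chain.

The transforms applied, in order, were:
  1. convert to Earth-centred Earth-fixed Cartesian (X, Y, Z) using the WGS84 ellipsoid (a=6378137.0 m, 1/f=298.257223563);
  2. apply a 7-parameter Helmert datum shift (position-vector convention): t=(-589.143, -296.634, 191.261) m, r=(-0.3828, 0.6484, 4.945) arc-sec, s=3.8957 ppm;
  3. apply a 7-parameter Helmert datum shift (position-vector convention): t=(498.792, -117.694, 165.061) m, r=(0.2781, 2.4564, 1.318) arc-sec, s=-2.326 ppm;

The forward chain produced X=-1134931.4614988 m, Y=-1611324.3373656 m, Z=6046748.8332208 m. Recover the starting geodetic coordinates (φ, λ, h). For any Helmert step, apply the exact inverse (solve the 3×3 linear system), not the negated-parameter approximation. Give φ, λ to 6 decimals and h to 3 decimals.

start: X=-1134931.4615, Y=-1611324.3374, Z=6046748.8332 m
→ Helmert⁻¹: X=-1135515.1984, Y=-1611194.9829, Z=6046586.4861
→ Helmert⁻¹: X=-1134979.2602, Y=-1610876.0845, Z=6046365.1129
→ geod (Bowring, a=6378137.000): φ=72.06186600°, λ=-125.16747800°, h=577.1690 m

φ=72.061866°, λ=-125.167478°, h=577.169 m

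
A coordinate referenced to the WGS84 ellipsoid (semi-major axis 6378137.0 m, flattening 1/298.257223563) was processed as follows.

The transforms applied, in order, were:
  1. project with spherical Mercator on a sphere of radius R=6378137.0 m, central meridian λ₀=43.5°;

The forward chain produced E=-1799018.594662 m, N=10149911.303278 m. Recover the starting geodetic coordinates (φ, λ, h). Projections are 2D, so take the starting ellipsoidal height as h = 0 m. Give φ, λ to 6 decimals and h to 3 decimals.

start: E=-1799018.5947, N=10149911.3033 m
→ merc⁻¹: φ=66.97841300°, λ=27.33914100°

φ=66.978413°, λ=27.339141°, h=0.000 m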